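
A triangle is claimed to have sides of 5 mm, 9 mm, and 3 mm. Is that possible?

The longest side is 9, but the other two sum to only 8.
8 < 9, so the triangle inequality fails.

No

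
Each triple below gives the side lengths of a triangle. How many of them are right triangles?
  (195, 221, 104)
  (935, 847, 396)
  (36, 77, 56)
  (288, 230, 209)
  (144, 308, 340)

3

(195,221,104): 104²+195² = 48841 = 221² → right
(935,847,396): 396²+847² = 874225 = 935² → right
(36,77,56): 36²+56² = 4432 < 5929 = 77² → obtuse
(288,230,209): 209²+230² = 96581 > 82944 = 288² → acute
(144,308,340): 144²+308² = 115600 = 340² → right
3 of the 5 are right.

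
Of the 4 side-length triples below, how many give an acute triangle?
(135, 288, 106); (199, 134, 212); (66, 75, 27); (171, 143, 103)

2

(135,288,106): 106+135 ≤ 288, not a triangle
(199,134,212): 134²+199² = 57557 > 44944 = 212² → acute
(66,75,27): 27²+66² = 5085 < 5625 = 75² → obtuse
(171,143,103): 103²+143² = 31058 > 29241 = 171² → acute
2 of the 4 are acute.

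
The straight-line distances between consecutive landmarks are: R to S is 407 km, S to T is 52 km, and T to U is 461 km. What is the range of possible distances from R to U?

The maximum is all hops collinear in one direction: 407 + 52 + 461 = 920.
The longest hop is 461; the others sum to 459. Folding the others back against it leaves at least 461 − 459 = 2.

2 ≤ RU ≤ 920 km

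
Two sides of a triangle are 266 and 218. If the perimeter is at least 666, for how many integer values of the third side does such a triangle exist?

Triangle inequality: 48 < x < 484. Perimeter ≥ 666 gives x ≥ 666 − 266 − 218 = 182.
So 182 ≤ x < 484; integers 182 through 483: 302 values.

302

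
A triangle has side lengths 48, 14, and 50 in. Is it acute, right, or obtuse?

Compare the square of the longest side to the sum of squares of the other two: 14² + 48² = 2500 = 50².

right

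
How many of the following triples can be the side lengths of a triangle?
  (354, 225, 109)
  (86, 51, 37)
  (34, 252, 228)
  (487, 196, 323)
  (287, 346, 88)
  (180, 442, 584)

5

(109,225,354): 109+225 ≤ 354 → not valid
(37,51,86): 37+51 > 86 → valid
(34,228,252): 34+228 > 252 → valid
(196,323,487): 196+323 > 487 → valid
(88,287,346): 88+287 > 346 → valid
(180,442,584): 180+442 > 584 → valid
5 of the 6 triples form a triangle.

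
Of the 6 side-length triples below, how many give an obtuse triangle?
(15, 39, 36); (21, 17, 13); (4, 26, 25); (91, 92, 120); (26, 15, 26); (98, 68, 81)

(15,39,36): 15²+36² = 1521 = 39² → right
(21,17,13): 13²+17² = 458 > 441 = 21² → acute
(4,26,25): 4²+25² = 641 < 676 = 26² → obtuse
(91,92,120): 91²+92² = 16745 > 14400 = 120² → acute
(26,15,26): 15²+26² = 901 > 676 = 26² → acute
(98,68,81): 68²+81² = 11185 > 9604 = 98² → acute
1 of the 6 is obtuse.

1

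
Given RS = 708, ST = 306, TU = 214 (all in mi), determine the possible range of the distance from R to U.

The maximum is all hops collinear in one direction: 708 + 306 + 214 = 1228.
The longest hop is 708; the others sum to 520. Folding the others back against it leaves at least 708 − 520 = 188.

188 ≤ RU ≤ 1228 mi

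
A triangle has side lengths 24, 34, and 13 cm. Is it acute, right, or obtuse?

Compare the square of the longest side to the sum of squares of the other two: 13² + 24² = 745 < 1156 = 34².

obtuse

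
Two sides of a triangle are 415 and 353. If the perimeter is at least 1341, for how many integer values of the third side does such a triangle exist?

Triangle inequality: 62 < x < 768. Perimeter ≥ 1341 gives x ≥ 1341 − 415 − 353 = 573.
So 573 ≤ x < 768; integers 573 through 767: 195 values.

195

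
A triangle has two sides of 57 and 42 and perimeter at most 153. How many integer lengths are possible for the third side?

Triangle inequality: 15 < x < 99. Perimeter ≤ 153 gives x ≤ 153 − 57 − 42 = 54.
So 15 < x ≤ 54; integers 16 through 54: 39 values.

39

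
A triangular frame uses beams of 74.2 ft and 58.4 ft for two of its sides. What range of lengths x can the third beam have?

By the triangle inequality, x must be less than 74.2 + 58.4 = 132.6 and greater than |74.2 − 58.4| = 15.8.

15.8 < x < 132.6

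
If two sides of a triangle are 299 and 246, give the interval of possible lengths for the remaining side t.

53 < t < 545

By the triangle inequality, t must be less than 299 + 246 = 545 and greater than |299 − 246| = 53.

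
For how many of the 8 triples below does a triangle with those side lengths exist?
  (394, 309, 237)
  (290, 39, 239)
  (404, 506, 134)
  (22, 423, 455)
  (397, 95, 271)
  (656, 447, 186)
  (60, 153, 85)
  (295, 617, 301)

(237,309,394): 237+309 > 394 → valid
(39,239,290): 39+239 ≤ 290 → not valid
(134,404,506): 134+404 > 506 → valid
(22,423,455): 22+423 ≤ 455 → not valid
(95,271,397): 95+271 ≤ 397 → not valid
(186,447,656): 186+447 ≤ 656 → not valid
(60,85,153): 60+85 ≤ 153 → not valid
(295,301,617): 295+301 ≤ 617 → not valid
2 of the 8 triples form a triangle.

2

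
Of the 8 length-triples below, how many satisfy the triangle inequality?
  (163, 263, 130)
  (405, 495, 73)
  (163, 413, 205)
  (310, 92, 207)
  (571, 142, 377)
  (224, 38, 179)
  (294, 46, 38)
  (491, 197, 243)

(130,163,263): 130+163 > 263 → valid
(73,405,495): 73+405 ≤ 495 → not valid
(163,205,413): 163+205 ≤ 413 → not valid
(92,207,310): 92+207 ≤ 310 → not valid
(142,377,571): 142+377 ≤ 571 → not valid
(38,179,224): 38+179 ≤ 224 → not valid
(38,46,294): 38+46 ≤ 294 → not valid
(197,243,491): 197+243 ≤ 491 → not valid
1 of the 8 triples forms a triangle.

1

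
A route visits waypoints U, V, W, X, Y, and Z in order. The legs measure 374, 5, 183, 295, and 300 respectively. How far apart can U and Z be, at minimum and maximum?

The maximum is all hops collinear in one direction: 374 + 5 + 183 + 295 + 300 = 1157.
The longest hop is 374; the others sum to 783. Since 374 ≤ 783, the path can fold back on itself completely, so the minimum distance is 0.

0 ≤ UZ ≤ 1157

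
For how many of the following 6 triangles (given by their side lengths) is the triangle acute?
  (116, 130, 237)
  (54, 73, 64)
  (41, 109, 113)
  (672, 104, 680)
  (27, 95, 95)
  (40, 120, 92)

3

(116,130,237): 116²+130² = 30356 < 56169 = 237² → obtuse
(54,73,64): 54²+64² = 7012 > 5329 = 73² → acute
(41,109,113): 41²+109² = 13562 > 12769 = 113² → acute
(672,104,680): 104²+672² = 462400 = 680² → right
(27,95,95): 27²+95² = 9754 > 9025 = 95² → acute
(40,120,92): 40²+92² = 10064 < 14400 = 120² → obtuse
3 of the 6 are acute.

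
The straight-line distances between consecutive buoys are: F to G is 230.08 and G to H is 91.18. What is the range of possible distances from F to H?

138.90 ≤ FH ≤ 321.26

By the triangle inequality, |230.08 − 91.18| ≤ FH ≤ 230.08 + 91.18.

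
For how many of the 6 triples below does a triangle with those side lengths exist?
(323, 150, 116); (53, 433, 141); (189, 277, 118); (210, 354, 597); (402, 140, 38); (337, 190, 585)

(116,150,323): 116+150 ≤ 323 → not valid
(53,141,433): 53+141 ≤ 433 → not valid
(118,189,277): 118+189 > 277 → valid
(210,354,597): 210+354 ≤ 597 → not valid
(38,140,402): 38+140 ≤ 402 → not valid
(190,337,585): 190+337 ≤ 585 → not valid
1 of the 6 triples forms a triangle.

1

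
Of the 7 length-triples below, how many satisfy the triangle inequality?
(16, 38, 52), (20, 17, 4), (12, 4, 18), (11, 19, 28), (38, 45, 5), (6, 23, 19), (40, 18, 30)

(16,38,52): 16+38 > 52 → valid
(4,17,20): 4+17 > 20 → valid
(4,12,18): 4+12 ≤ 18 → not valid
(11,19,28): 11+19 > 28 → valid
(5,38,45): 5+38 ≤ 45 → not valid
(6,19,23): 6+19 > 23 → valid
(18,30,40): 18+30 > 40 → valid
5 of the 7 triples form a triangle.

5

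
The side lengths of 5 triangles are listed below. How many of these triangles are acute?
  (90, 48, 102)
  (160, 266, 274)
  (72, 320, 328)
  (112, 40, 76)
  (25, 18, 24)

(90,48,102): 48²+90² = 10404 = 102² → right
(160,266,274): 160²+266² = 96356 > 75076 = 274² → acute
(72,320,328): 72²+320² = 107584 = 328² → right
(112,40,76): 40²+76² = 7376 < 12544 = 112² → obtuse
(25,18,24): 18²+24² = 900 > 625 = 25² → acute
2 of the 5 are acute.

2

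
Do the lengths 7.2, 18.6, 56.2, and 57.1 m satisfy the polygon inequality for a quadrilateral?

Yes

A quadrilateral exists iff every side is shorter than the sum of the others — equivalently, the longest side is less than the sum of the rest.
Longest side 57.1 < 82.0 (sum of the remaining 3), so yes.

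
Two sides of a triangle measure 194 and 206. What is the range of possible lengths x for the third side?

By the triangle inequality, x must be less than 194 + 206 = 400 and greater than |194 − 206| = 12.

12 < x < 400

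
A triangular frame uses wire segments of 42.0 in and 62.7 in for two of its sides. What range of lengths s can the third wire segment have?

By the triangle inequality, s must be less than 42.0 + 62.7 = 104.7 and greater than |42.0 − 62.7| = 20.7.

20.7 < s < 104.7 (in)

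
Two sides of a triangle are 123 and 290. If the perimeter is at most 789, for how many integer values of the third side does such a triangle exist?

Triangle inequality: 167 < x < 413. Perimeter ≤ 789 gives x ≤ 789 − 123 − 290 = 376.
So 167 < x ≤ 376; integers 168 through 376: 209 values.

209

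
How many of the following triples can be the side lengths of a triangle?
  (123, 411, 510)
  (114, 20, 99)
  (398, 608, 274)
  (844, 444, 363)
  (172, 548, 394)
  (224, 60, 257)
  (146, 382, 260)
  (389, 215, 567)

(123,411,510): 123+411 > 510 → valid
(20,99,114): 20+99 > 114 → valid
(274,398,608): 274+398 > 608 → valid
(363,444,844): 363+444 ≤ 844 → not valid
(172,394,548): 172+394 > 548 → valid
(60,224,257): 60+224 > 257 → valid
(146,260,382): 146+260 > 382 → valid
(215,389,567): 215+389 > 567 → valid
7 of the 8 triples form a triangle.

7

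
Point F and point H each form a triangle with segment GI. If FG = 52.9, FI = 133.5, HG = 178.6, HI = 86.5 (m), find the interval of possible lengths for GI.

From triangle FGI: |52.9 − 133.5| < GI < 52.9 + 133.5, i.e. 80.6 < GI < 186.4.
From triangle HGI: 92.1 < GI < 265.1.
Both must hold, so GI lies in the intersection.

92.1 < GI < 186.4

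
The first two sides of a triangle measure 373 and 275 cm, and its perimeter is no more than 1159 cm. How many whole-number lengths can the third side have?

413

Triangle inequality: 98 < x < 648. Perimeter ≤ 1159 gives x ≤ 1159 − 373 − 275 = 511.
So 98 < x ≤ 511; integers 99 through 511: 413 values.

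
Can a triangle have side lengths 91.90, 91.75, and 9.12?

Yes

The longest side is 91.90, and the other two sum to 100.87.
Since 100.87 > 91.90, the triangle inequality holds.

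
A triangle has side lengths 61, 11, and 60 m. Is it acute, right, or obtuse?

Compare the square of the longest side to the sum of squares of the other two: 11² + 60² = 3721 = 61².

right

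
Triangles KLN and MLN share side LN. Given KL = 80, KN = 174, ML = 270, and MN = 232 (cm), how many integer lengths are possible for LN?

From triangle KLN: 94 < LN < 254.
From triangle MLN: 38 < LN < 502.
Intersection: 94 < LN < 254, so integers 95 through 253: 159 values.

159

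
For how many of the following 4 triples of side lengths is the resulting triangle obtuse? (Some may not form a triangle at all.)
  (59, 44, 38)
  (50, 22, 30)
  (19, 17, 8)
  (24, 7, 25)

(59,44,38): 38²+44² = 3380 < 3481 = 59² → obtuse
(50,22,30): 22²+30² = 1384 < 2500 = 50² → obtuse
(19,17,8): 8²+17² = 353 < 361 = 19² → obtuse
(24,7,25): 7²+24² = 625 = 25² → right
3 of the 4 are obtuse.

3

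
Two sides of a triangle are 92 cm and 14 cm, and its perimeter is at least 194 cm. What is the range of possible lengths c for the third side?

88 ≤ c < 106 cm

Triangle inequality alone gives 78 < c < 106.
The perimeter condition gives c ≥ 194 − 92 − 14 = 88.
Intersecting the two: 88 ≤ c < 106.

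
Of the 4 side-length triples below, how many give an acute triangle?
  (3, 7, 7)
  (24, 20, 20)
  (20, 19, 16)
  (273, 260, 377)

(3,7,7): 3²+7² = 58 > 49 = 7² → acute
(24,20,20): 20²+20² = 800 > 576 = 24² → acute
(20,19,16): 16²+19² = 617 > 400 = 20² → acute
(273,260,377): 260²+273² = 142129 = 377² → right
3 of the 4 are acute.

3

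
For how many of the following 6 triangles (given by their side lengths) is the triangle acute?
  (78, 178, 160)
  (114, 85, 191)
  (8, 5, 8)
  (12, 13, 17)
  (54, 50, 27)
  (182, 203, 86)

3

(78,178,160): 78²+160² = 31684 = 178² → right
(114,85,191): 85²+114² = 20221 < 36481 = 191² → obtuse
(8,5,8): 5²+8² = 89 > 64 = 8² → acute
(12,13,17): 12²+13² = 313 > 289 = 17² → acute
(54,50,27): 27²+50² = 3229 > 2916 = 54² → acute
(182,203,86): 86²+182² = 40520 < 41209 = 203² → obtuse
3 of the 6 are acute.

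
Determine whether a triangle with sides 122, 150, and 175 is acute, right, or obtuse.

Compare the square of the longest side to the sum of squares of the other two: 122² + 150² = 37384 > 30625 = 175².

acute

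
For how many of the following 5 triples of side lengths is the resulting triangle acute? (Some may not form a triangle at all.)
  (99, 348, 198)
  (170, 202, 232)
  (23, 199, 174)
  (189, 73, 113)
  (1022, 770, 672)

1

(99,348,198): 99+198 ≤ 348, not a triangle
(170,202,232): 170²+202² = 69704 > 53824 = 232² → acute
(23,199,174): 23+174 ≤ 199, not a triangle
(189,73,113): 73+113 ≤ 189, not a triangle
(1022,770,672): 672²+770² = 1044484 = 1022² → right
1 of the 5 is acute.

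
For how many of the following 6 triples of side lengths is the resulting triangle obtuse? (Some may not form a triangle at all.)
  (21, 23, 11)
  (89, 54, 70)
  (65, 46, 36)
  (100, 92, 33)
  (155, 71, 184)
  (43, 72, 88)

5

(21,23,11): 11²+21² = 562 > 529 = 23² → acute
(89,54,70): 54²+70² = 7816 < 7921 = 89² → obtuse
(65,46,36): 36²+46² = 3412 < 4225 = 65² → obtuse
(100,92,33): 33²+92² = 9553 < 10000 = 100² → obtuse
(155,71,184): 71²+155² = 29066 < 33856 = 184² → obtuse
(43,72,88): 43²+72² = 7033 < 7744 = 88² → obtuse
5 of the 6 are obtuse.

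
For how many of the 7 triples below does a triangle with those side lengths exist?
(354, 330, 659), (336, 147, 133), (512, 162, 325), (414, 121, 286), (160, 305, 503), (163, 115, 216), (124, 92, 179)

(330,354,659): 330+354 > 659 → valid
(133,147,336): 133+147 ≤ 336 → not valid
(162,325,512): 162+325 ≤ 512 → not valid
(121,286,414): 121+286 ≤ 414 → not valid
(160,305,503): 160+305 ≤ 503 → not valid
(115,163,216): 115+163 > 216 → valid
(92,124,179): 92+124 > 179 → valid
3 of the 7 triples form a triangle.

3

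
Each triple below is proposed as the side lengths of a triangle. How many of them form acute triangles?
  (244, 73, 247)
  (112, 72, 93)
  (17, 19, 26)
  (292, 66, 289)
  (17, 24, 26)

(244,73,247): 73²+244² = 64865 > 61009 = 247² → acute
(112,72,93): 72²+93² = 13833 > 12544 = 112² → acute
(17,19,26): 17²+19² = 650 < 676 = 26² → obtuse
(292,66,289): 66²+289² = 87877 > 85264 = 292² → acute
(17,24,26): 17²+24² = 865 > 676 = 26² → acute
4 of the 5 are acute.

4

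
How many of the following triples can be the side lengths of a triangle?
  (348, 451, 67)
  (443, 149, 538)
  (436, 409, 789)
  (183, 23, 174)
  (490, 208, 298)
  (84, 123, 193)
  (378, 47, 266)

(67,348,451): 67+348 ≤ 451 → not valid
(149,443,538): 149+443 > 538 → valid
(409,436,789): 409+436 > 789 → valid
(23,174,183): 23+174 > 183 → valid
(208,298,490): 208+298 > 490 → valid
(84,123,193): 84+123 > 193 → valid
(47,266,378): 47+266 ≤ 378 → not valid
5 of the 7 triples form a triangle.

5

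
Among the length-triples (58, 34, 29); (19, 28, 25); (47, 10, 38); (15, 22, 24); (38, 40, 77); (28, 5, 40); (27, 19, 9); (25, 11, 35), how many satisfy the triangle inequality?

(29,34,58): 29+34 > 58 → valid
(19,25,28): 19+25 > 28 → valid
(10,38,47): 10+38 > 47 → valid
(15,22,24): 15+22 > 24 → valid
(38,40,77): 38+40 > 77 → valid
(5,28,40): 5+28 ≤ 40 → not valid
(9,19,27): 9+19 > 27 → valid
(11,25,35): 11+25 > 35 → valid
7 of the 8 triples form a triangle.

7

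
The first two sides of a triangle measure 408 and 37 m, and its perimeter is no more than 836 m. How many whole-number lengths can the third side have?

20

Triangle inequality: 371 < x < 445. Perimeter ≤ 836 gives x ≤ 836 − 408 − 37 = 391.
So 371 < x ≤ 391; integers 372 through 391: 20 values.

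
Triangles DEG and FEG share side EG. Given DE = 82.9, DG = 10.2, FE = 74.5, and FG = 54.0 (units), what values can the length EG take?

72.7 < EG < 93.1

From triangle DEG: |82.9 − 10.2| < EG < 82.9 + 10.2, i.e. 72.7 < EG < 93.1.
From triangle FEG: 20.5 < EG < 128.5.
Both must hold, so EG lies in the intersection.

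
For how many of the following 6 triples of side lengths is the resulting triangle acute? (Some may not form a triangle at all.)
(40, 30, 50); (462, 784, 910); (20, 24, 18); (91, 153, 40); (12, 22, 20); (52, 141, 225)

(40,30,50): 30²+40² = 2500 = 50² → right
(462,784,910): 462²+784² = 828100 = 910² → right
(20,24,18): 18²+20² = 724 > 576 = 24² → acute
(91,153,40): 40+91 ≤ 153, not a triangle
(12,22,20): 12²+20² = 544 > 484 = 22² → acute
(52,141,225): 52+141 ≤ 225, not a triangle
2 of the 6 are acute.

2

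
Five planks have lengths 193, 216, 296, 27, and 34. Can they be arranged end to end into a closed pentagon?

Yes

A pentagon exists iff every side is shorter than the sum of the others — equivalently, the longest side is less than the sum of the rest.
Longest side 296 < 470 (sum of the remaining 4), so yes.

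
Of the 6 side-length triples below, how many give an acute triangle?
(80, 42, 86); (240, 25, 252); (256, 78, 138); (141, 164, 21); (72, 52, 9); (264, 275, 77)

1

(80,42,86): 42²+80² = 8164 > 7396 = 86² → acute
(240,25,252): 25²+240² = 58225 < 63504 = 252² → obtuse
(256,78,138): 78+138 ≤ 256, not a triangle
(141,164,21): 21+141 ≤ 164, not a triangle
(72,52,9): 9+52 ≤ 72, not a triangle
(264,275,77): 77²+264² = 75625 = 275² → right
1 of the 6 is acute.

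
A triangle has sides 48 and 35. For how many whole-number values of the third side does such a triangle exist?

The third side lies in the open interval (13, 83).
Integers from 14 to 82 inclusive: 82 − 14 + 1 = 69.

69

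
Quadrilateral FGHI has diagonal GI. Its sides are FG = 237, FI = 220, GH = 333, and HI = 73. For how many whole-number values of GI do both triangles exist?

From triangle FGI: 17 < GI < 457.
From triangle HGI: 260 < GI < 406.
Intersection: 260 < GI < 406, so integers 261 through 405: 145 values.

145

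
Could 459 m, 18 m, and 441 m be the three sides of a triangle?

No

The two shorter sides sum to 459, exactly equal to the longest side 459.
That gives only a degenerate (flat) triangle — the inequality must be strict.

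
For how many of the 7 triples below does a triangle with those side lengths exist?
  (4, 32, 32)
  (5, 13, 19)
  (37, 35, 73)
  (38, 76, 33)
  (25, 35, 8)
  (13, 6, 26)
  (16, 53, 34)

(4,32,32): 4+32 > 32 → valid
(5,13,19): 5+13 ≤ 19 → not valid
(35,37,73): 35+37 ≤ 73 → not valid
(33,38,76): 33+38 ≤ 76 → not valid
(8,25,35): 8+25 ≤ 35 → not valid
(6,13,26): 6+13 ≤ 26 → not valid
(16,34,53): 16+34 ≤ 53 → not valid
1 of the 7 triples forms a triangle.

1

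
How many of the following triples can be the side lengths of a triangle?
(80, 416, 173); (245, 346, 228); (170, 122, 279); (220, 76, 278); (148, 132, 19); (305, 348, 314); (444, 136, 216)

5

(80,173,416): 80+173 ≤ 416 → not valid
(228,245,346): 228+245 > 346 → valid
(122,170,279): 122+170 > 279 → valid
(76,220,278): 76+220 > 278 → valid
(19,132,148): 19+132 > 148 → valid
(305,314,348): 305+314 > 348 → valid
(136,216,444): 136+216 ≤ 444 → not valid
5 of the 7 triples form a triangle.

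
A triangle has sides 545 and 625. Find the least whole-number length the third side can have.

81

The third side must be strictly greater than |545 − 625| = 80.
The smallest integer above 80 is 81.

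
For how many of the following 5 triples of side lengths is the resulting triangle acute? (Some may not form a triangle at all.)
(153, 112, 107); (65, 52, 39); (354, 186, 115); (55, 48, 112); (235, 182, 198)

(153,112,107): 107²+112² = 23993 > 23409 = 153² → acute
(65,52,39): 39²+52² = 4225 = 65² → right
(354,186,115): 115+186 ≤ 354, not a triangle
(55,48,112): 48+55 ≤ 112, not a triangle
(235,182,198): 182²+198² = 72328 > 55225 = 235² → acute
2 of the 5 are acute.

2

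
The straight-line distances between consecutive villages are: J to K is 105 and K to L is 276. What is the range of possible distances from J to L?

171 ≤ JL ≤ 381

By the triangle inequality, |105 − 276| ≤ JL ≤ 105 + 276.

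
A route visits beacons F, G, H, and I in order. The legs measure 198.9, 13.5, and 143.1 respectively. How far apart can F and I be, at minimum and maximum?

42.3 ≤ FI ≤ 355.5

The maximum is all hops collinear in one direction: 198.9 + 13.5 + 143.1 = 355.5.
The longest hop is 198.9; the others sum to 156.6. Folding the others back against it leaves at least 198.9 − 156.6 = 42.3.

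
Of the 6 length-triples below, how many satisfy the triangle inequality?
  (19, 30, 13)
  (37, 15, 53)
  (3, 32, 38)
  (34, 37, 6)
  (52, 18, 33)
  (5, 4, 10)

2

(13,19,30): 13+19 > 30 → valid
(15,37,53): 15+37 ≤ 53 → not valid
(3,32,38): 3+32 ≤ 38 → not valid
(6,34,37): 6+34 > 37 → valid
(18,33,52): 18+33 ≤ 52 → not valid
(4,5,10): 4+5 ≤ 10 → not valid
2 of the 6 triples form a triangle.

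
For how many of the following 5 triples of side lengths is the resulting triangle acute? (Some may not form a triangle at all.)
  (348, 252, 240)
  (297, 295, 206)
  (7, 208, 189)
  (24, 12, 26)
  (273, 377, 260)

2

(348,252,240): 240²+252² = 121104 = 348² → right
(297,295,206): 206²+295² = 129461 > 88209 = 297² → acute
(7,208,189): 7+189 ≤ 208, not a triangle
(24,12,26): 12²+24² = 720 > 676 = 26² → acute
(273,377,260): 260²+273² = 142129 = 377² → right
2 of the 5 are acute.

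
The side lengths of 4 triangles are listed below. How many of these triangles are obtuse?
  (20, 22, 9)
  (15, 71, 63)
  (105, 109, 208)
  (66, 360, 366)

3

(20,22,9): 9²+20² = 481 < 484 = 22² → obtuse
(15,71,63): 15²+63² = 4194 < 5041 = 71² → obtuse
(105,109,208): 105²+109² = 22906 < 43264 = 208² → obtuse
(66,360,366): 66²+360² = 133956 = 366² → right
3 of the 4 are obtuse.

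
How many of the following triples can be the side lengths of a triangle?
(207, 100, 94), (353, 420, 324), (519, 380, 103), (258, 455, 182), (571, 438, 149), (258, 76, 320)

(94,100,207): 94+100 ≤ 207 → not valid
(324,353,420): 324+353 > 420 → valid
(103,380,519): 103+380 ≤ 519 → not valid
(182,258,455): 182+258 ≤ 455 → not valid
(149,438,571): 149+438 > 571 → valid
(76,258,320): 76+258 > 320 → valid
3 of the 6 triples form a triangle.

3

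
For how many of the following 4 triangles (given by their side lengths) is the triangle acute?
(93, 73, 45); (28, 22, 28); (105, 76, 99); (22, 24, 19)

(93,73,45): 45²+73² = 7354 < 8649 = 93² → obtuse
(28,22,28): 22²+28² = 1268 > 784 = 28² → acute
(105,76,99): 76²+99² = 15577 > 11025 = 105² → acute
(22,24,19): 19²+22² = 845 > 576 = 24² → acute
3 of the 4 are acute.

3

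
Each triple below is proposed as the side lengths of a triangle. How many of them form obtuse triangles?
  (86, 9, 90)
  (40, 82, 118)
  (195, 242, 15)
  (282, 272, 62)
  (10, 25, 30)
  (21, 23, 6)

(86,9,90): 9²+86² = 7477 < 8100 = 90² → obtuse
(40,82,118): 40²+82² = 8324 < 13924 = 118² → obtuse
(195,242,15): 15+195 ≤ 242, not a triangle
(282,272,62): 62²+272² = 77828 < 79524 = 282² → obtuse
(10,25,30): 10²+25² = 725 < 900 = 30² → obtuse
(21,23,6): 6²+21² = 477 < 529 = 23² → obtuse
5 of the 6 are obtuse.

5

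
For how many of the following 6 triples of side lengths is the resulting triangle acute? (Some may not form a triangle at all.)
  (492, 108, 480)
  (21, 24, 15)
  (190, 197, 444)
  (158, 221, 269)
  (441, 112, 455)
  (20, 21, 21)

3

(492,108,480): 108²+480² = 242064 = 492² → right
(21,24,15): 15²+21² = 666 > 576 = 24² → acute
(190,197,444): 190+197 ≤ 444, not a triangle
(158,221,269): 158²+221² = 73805 > 72361 = 269² → acute
(441,112,455): 112²+441² = 207025 = 455² → right
(20,21,21): 20²+21² = 841 > 441 = 21² → acute
3 of the 6 are acute.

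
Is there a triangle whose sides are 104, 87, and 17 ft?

The two shorter sides sum to 104, exactly equal to the longest side 104.
That gives only a degenerate (flat) triangle — the inequality must be strict.

No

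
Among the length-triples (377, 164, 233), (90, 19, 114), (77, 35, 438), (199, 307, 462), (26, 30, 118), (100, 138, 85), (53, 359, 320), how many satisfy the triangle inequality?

(164,233,377): 164+233 > 377 → valid
(19,90,114): 19+90 ≤ 114 → not valid
(35,77,438): 35+77 ≤ 438 → not valid
(199,307,462): 199+307 > 462 → valid
(26,30,118): 26+30 ≤ 118 → not valid
(85,100,138): 85+100 > 138 → valid
(53,320,359): 53+320 > 359 → valid
4 of the 7 triples form a triangle.

4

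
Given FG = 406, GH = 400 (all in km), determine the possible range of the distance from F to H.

By the triangle inequality, |406 − 400| ≤ FH ≤ 406 + 400.

6 ≤ FH ≤ 806 km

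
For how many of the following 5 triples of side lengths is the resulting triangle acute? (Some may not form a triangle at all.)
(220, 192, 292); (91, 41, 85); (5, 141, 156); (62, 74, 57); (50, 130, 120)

2

(220,192,292): 192²+220² = 85264 = 292² → right
(91,41,85): 41²+85² = 8906 > 8281 = 91² → acute
(5,141,156): 5+141 ≤ 156, not a triangle
(62,74,57): 57²+62² = 7093 > 5476 = 74² → acute
(50,130,120): 50²+120² = 16900 = 130² → right
2 of the 5 are acute.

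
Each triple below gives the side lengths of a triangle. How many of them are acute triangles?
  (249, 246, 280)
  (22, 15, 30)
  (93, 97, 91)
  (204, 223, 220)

(249,246,280): 246²+249² = 122517 > 78400 = 280² → acute
(22,15,30): 15²+22² = 709 < 900 = 30² → obtuse
(93,97,91): 91²+93² = 16930 > 9409 = 97² → acute
(204,223,220): 204²+220² = 90016 > 49729 = 223² → acute
3 of the 4 are acute.

3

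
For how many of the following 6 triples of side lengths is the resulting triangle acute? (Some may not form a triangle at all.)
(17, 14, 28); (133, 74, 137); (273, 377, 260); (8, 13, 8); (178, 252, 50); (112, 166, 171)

2

(17,14,28): 14²+17² = 485 < 784 = 28² → obtuse
(133,74,137): 74²+133² = 23165 > 18769 = 137² → acute
(273,377,260): 260²+273² = 142129 = 377² → right
(8,13,8): 8²+8² = 128 < 169 = 13² → obtuse
(178,252,50): 50+178 ≤ 252, not a triangle
(112,166,171): 112²+166² = 40100 > 29241 = 171² → acute
2 of the 6 are acute.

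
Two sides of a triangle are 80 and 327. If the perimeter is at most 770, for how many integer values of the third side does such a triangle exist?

116

Triangle inequality: 247 < x < 407. Perimeter ≤ 770 gives x ≤ 770 − 80 − 327 = 363.
So 247 < x ≤ 363; integers 248 through 363: 116 values.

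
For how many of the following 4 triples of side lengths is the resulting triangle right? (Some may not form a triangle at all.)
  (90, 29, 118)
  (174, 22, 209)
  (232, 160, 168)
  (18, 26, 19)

1

(90,29,118): 29²+90² = 8941 < 13924 = 118² → obtuse
(174,22,209): 22+174 ≤ 209, not a triangle
(232,160,168): 160²+168² = 53824 = 232² → right
(18,26,19): 18²+19² = 685 > 676 = 26² → acute
1 of the 4 is right.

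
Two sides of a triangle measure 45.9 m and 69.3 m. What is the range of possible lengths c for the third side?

23.4 < c < 115.2 (m)

By the triangle inequality, c must be less than 45.9 + 69.3 = 115.2 and greater than |45.9 − 69.3| = 23.4.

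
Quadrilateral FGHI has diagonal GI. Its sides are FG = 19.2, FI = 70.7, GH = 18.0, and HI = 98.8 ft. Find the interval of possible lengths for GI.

80.8 < GI < 89.9

From triangle FGI: |19.2 − 70.7| < GI < 19.2 + 70.7, i.e. 51.5 < GI < 89.9.
From triangle HGI: 80.8 < GI < 116.8.
Both must hold, so GI lies in the intersection.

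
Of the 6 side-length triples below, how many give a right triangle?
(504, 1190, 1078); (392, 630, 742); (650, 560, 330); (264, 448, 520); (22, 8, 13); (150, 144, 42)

5

(504,1190,1078): 504²+1078² = 1416100 = 1190² → right
(392,630,742): 392²+630² = 550564 = 742² → right
(650,560,330): 330²+560² = 422500 = 650² → right
(264,448,520): 264²+448² = 270400 = 520² → right
(22,8,13): 8+13 ≤ 22, not a triangle
(150,144,42): 42²+144² = 22500 = 150² → right
5 of the 6 are right.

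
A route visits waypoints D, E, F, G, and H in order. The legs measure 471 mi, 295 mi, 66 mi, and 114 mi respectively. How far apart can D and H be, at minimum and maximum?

The maximum is all hops collinear in one direction: 471 + 295 + 66 + 114 = 946.
The longest hop is 471; the others sum to 475. Since 471 ≤ 475, the path can fold back on itself completely, so the minimum distance is 0.

0 ≤ DH ≤ 946 mi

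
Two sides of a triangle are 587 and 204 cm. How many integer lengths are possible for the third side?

407

The third side lies in the open interval (383, 791).
Integers from 384 to 790 inclusive: 790 − 384 + 1 = 407.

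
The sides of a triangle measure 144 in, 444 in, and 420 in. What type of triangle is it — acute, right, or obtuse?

right

Compare the square of the longest side to the sum of squares of the other two: 144² + 420² = 197136 = 444².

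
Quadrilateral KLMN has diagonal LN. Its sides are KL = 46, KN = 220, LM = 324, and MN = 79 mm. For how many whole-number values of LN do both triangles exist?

From triangle KLN: 174 < LN < 266.
From triangle MLN: 245 < LN < 403.
Intersection: 245 < LN < 266, so integers 246 through 265: 20 values.

20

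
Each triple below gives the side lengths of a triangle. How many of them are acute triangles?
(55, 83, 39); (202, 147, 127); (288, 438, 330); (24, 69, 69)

(55,83,39): 39²+55² = 4546 < 6889 = 83² → obtuse
(202,147,127): 127²+147² = 37738 < 40804 = 202² → obtuse
(288,438,330): 288²+330² = 191844 = 438² → right
(24,69,69): 24²+69² = 5337 > 4761 = 69² → acute
1 of the 4 is acute.

1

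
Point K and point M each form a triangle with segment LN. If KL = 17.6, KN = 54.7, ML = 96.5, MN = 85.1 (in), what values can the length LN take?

From triangle KLN: |17.6 − 54.7| < LN < 17.6 + 54.7, i.e. 37.1 < LN < 72.3.
From triangle MLN: 11.4 < LN < 181.6.
Both must hold, so LN lies in the intersection.

37.1 < LN < 72.3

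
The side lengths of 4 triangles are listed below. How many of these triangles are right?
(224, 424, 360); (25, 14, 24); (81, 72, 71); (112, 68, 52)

1

(224,424,360): 224²+360² = 179776 = 424² → right
(25,14,24): 14²+24² = 772 > 625 = 25² → acute
(81,72,71): 71²+72² = 10225 > 6561 = 81² → acute
(112,68,52): 52²+68² = 7328 < 12544 = 112² → obtuse
1 of the 4 is right.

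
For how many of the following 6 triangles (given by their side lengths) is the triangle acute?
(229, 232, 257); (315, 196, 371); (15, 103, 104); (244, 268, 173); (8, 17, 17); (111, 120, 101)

(229,232,257): 229²+232² = 106265 > 66049 = 257² → acute
(315,196,371): 196²+315² = 137641 = 371² → right
(15,103,104): 15²+103² = 10834 > 10816 = 104² → acute
(244,268,173): 173²+244² = 89465 > 71824 = 268² → acute
(8,17,17): 8²+17² = 353 > 289 = 17² → acute
(111,120,101): 101²+111² = 22522 > 14400 = 120² → acute
5 of the 6 are acute.

5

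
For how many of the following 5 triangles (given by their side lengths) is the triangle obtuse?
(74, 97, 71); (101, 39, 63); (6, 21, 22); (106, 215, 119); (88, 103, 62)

(74,97,71): 71²+74² = 10517 > 9409 = 97² → acute
(101,39,63): 39²+63² = 5490 < 10201 = 101² → obtuse
(6,21,22): 6²+21² = 477 < 484 = 22² → obtuse
(106,215,119): 106²+119² = 25397 < 46225 = 215² → obtuse
(88,103,62): 62²+88² = 11588 > 10609 = 103² → acute
3 of the 5 are obtuse.

3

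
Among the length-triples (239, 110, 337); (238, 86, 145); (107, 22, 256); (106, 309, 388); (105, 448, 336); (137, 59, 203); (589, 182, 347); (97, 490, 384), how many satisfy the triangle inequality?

(110,239,337): 110+239 > 337 → valid
(86,145,238): 86+145 ≤ 238 → not valid
(22,107,256): 22+107 ≤ 256 → not valid
(106,309,388): 106+309 > 388 → valid
(105,336,448): 105+336 ≤ 448 → not valid
(59,137,203): 59+137 ≤ 203 → not valid
(182,347,589): 182+347 ≤ 589 → not valid
(97,384,490): 97+384 ≤ 490 → not valid
2 of the 8 triples form a triangle.

2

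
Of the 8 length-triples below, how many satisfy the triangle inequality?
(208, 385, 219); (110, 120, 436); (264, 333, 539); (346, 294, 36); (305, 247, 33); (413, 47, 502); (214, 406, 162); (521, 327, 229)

(208,219,385): 208+219 > 385 → valid
(110,120,436): 110+120 ≤ 436 → not valid
(264,333,539): 264+333 > 539 → valid
(36,294,346): 36+294 ≤ 346 → not valid
(33,247,305): 33+247 ≤ 305 → not valid
(47,413,502): 47+413 ≤ 502 → not valid
(162,214,406): 162+214 ≤ 406 → not valid
(229,327,521): 229+327 > 521 → valid
3 of the 8 triples form a triangle.

3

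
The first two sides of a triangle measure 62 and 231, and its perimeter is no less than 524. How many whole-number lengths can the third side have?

Triangle inequality: 169 < x < 293. Perimeter ≥ 524 gives x ≥ 524 − 62 − 231 = 231.
So 231 ≤ x < 293; integers 231 through 292: 62 values.

62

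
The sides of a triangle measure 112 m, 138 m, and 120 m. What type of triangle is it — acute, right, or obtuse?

acute

Compare the square of the longest side to the sum of squares of the other two: 112² + 120² = 26944 > 19044 = 138².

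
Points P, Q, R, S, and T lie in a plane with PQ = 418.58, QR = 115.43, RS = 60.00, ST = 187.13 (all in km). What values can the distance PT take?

The maximum is all hops collinear in one direction: 418.58 + 115.43 + 60.00 + 187.13 = 781.14.
The longest hop is 418.58; the others sum to 362.56. Folding the others back against it leaves at least 418.58 − 362.56 = 56.02.

56.02 ≤ PT ≤ 781.14 km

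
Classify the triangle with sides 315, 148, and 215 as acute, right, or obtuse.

obtuse

Compare the square of the longest side to the sum of squares of the other two: 148² + 215² = 68129 < 99225 = 315².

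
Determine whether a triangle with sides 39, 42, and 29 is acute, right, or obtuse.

Compare the square of the longest side to the sum of squares of the other two: 29² + 39² = 2362 > 1764 = 42².

acute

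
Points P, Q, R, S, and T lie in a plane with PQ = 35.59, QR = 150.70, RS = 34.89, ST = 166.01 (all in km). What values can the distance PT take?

The maximum is all hops collinear in one direction: 35.59 + 150.70 + 34.89 + 166.01 = 387.19.
The longest hop is 166.01; the others sum to 221.18. Since 166.01 ≤ 221.18, the path can fold back on itself completely, so the minimum distance is 0.

0 ≤ PT ≤ 387.19 km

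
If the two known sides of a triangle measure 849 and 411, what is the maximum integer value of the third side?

The third side must be strictly less than 849 + 411 = 1260.
The largest integer below 1260 is 1259.

1259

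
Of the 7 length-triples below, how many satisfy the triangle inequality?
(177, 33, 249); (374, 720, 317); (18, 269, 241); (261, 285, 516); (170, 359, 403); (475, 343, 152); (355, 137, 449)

(33,177,249): 33+177 ≤ 249 → not valid
(317,374,720): 317+374 ≤ 720 → not valid
(18,241,269): 18+241 ≤ 269 → not valid
(261,285,516): 261+285 > 516 → valid
(170,359,403): 170+359 > 403 → valid
(152,343,475): 152+343 > 475 → valid
(137,355,449): 137+355 > 449 → valid
4 of the 7 triples form a triangle.

4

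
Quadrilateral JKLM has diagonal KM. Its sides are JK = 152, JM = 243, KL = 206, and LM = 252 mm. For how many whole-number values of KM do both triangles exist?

303

From triangle JKM: 91 < KM < 395.
From triangle LKM: 46 < KM < 458.
Intersection: 91 < KM < 395, so integers 92 through 394: 303 values.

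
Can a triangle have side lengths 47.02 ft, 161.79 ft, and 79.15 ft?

The longest side is 161.79, but the other two sum to only 126.17.
126.17 < 161.79, so the triangle inequality fails.

No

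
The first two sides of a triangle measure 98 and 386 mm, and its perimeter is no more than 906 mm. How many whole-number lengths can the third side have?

134

Triangle inequality: 288 < x < 484. Perimeter ≤ 906 gives x ≤ 906 − 98 − 386 = 422.
So 288 < x ≤ 422; integers 289 through 422: 134 values.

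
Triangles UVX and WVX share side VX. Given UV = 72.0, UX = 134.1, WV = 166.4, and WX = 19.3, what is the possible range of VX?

147.1 < VX < 185.7

From triangle UVX: |72.0 − 134.1| < VX < 72.0 + 134.1, i.e. 62.1 < VX < 206.1.
From triangle WVX: 147.1 < VX < 185.7.
Both must hold, so VX lies in the intersection.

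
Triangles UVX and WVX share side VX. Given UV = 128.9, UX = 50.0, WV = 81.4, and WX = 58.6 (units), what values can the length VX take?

78.9 < VX < 140.0

From triangle UVX: |128.9 − 50.0| < VX < 128.9 + 50.0, i.e. 78.9 < VX < 178.9.
From triangle WVX: 22.8 < VX < 140.0.
Both must hold, so VX lies in the intersection.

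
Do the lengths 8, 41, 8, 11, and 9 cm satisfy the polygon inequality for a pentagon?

No

For a pentagon, each side must be shorter than the sum of the others.
Here the longest side is 41, but the remaining 4 sides sum to only 36.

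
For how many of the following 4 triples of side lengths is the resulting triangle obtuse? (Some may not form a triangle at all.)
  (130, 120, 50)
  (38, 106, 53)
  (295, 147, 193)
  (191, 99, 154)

2

(130,120,50): 50²+120² = 16900 = 130² → right
(38,106,53): 38+53 ≤ 106, not a triangle
(295,147,193): 147²+193² = 58858 < 87025 = 295² → obtuse
(191,99,154): 99²+154² = 33517 < 36481 = 191² → obtuse
2 of the 4 are obtuse.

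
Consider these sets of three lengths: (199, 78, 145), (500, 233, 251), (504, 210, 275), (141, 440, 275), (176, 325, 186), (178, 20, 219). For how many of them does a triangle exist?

(78,145,199): 78+145 > 199 → valid
(233,251,500): 233+251 ≤ 500 → not valid
(210,275,504): 210+275 ≤ 504 → not valid
(141,275,440): 141+275 ≤ 440 → not valid
(176,186,325): 176+186 > 325 → valid
(20,178,219): 20+178 ≤ 219 → not valid
2 of the 6 triples form a triangle.

2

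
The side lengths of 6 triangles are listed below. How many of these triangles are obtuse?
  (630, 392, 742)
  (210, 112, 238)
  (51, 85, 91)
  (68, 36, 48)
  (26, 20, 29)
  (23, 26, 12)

2

(630,392,742): 392²+630² = 550564 = 742² → right
(210,112,238): 112²+210² = 56644 = 238² → right
(51,85,91): 51²+85² = 9826 > 8281 = 91² → acute
(68,36,48): 36²+48² = 3600 < 4624 = 68² → obtuse
(26,20,29): 20²+26² = 1076 > 841 = 29² → acute
(23,26,12): 12²+23² = 673 < 676 = 26² → obtuse
2 of the 6 are obtuse.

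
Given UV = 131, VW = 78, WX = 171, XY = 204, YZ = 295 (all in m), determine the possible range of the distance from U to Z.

0 ≤ UZ ≤ 879 m

The maximum is all hops collinear in one direction: 131 + 78 + 171 + 204 + 295 = 879.
The longest hop is 295; the others sum to 584. Since 295 ≤ 584, the path can fold back on itself completely, so the minimum distance is 0.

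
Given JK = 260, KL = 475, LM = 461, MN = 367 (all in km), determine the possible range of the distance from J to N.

The maximum is all hops collinear in one direction: 260 + 475 + 461 + 367 = 1563.
The longest hop is 475; the others sum to 1088. Since 475 ≤ 1088, the path can fold back on itself completely, so the minimum distance is 0.

0 ≤ JN ≤ 1563 km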